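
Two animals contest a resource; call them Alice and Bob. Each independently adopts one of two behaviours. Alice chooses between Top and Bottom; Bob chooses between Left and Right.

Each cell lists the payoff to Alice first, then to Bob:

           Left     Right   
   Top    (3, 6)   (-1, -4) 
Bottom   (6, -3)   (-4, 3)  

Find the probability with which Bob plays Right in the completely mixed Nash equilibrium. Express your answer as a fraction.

Let q be the probability that Bob plays Left. In a completely mixed equilibrium, Alice must be indifferent between Top and Bottom.
Alice's expected payoff from Top is 3q − (1−q); from Bottom it is 6q − 4(1−q).
Setting these equal: 4q − 1 = 10q − 4, so q = 1/2.
Therefore Bob plays Right with probability 1 − 1/2 = 1/2.

1/2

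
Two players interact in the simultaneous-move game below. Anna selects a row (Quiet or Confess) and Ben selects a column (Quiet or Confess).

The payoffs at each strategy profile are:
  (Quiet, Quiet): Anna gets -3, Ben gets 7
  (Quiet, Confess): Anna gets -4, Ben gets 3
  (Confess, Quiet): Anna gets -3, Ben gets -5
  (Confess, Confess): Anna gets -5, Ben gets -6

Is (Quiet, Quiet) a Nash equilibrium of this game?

Yes

At (Quiet, Quiet), Anna earns -3; switching to Confess would give -3, so Anna has no profitable deviation.
Ben earns 7; switching to Confess would give 3, so Ben has no profitable deviation.
Neither player can gain by a unilateral deviation, so this profile is a Nash equilibrium.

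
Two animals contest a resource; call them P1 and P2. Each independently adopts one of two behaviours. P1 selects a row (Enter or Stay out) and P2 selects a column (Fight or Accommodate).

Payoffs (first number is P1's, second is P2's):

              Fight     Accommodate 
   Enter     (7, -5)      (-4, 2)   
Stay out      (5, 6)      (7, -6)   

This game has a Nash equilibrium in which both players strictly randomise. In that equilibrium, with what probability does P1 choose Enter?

12/19

Let x be the probability that P1 plays Enter. In a completely mixed equilibrium, P2 must be indifferent between Fight and Accommodate.
P2's expected payoff from Fight is −5x + 6(1−x); from Accommodate it is 2x − 6(1−x).
Setting these equal: −11x + 6 = 8x − 6, so x = 12/19.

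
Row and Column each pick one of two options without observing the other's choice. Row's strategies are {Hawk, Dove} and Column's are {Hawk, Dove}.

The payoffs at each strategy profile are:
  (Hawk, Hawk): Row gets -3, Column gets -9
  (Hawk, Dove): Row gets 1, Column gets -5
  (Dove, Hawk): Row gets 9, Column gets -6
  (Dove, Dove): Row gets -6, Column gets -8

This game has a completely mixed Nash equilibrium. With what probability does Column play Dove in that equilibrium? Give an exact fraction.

12/19

Let q be the probability that Column plays Hawk. In a completely mixed equilibrium, Row must be indifferent between Hawk and Dove.
Row's expected payoff from Hawk is −3q + (1−q); from Dove it is 9q − 6(1−q).
Setting these equal: −4q + 1 = 15q − 6, so q = 7/19.
Therefore Column plays Dove with probability 1 − 7/19 = 12/19.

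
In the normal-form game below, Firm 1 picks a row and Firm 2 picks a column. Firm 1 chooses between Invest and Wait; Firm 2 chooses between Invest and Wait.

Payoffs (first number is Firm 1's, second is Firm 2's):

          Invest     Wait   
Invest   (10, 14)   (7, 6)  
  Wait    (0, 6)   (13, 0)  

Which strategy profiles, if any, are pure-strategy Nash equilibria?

(Invest, Invest): Firm 1 gets 10 ≥ 0 from Wait, and Firm 2 gets 14 ≥ 6 from Wait — Nash equilibrium.
(Invest, Wait): Firm 1 prefers Wait (13 > 7); Firm 2 prefers Invest (14 > 6) — not an equilibrium.
(Wait, Invest): Firm 1 prefers Invest (10 > 0) — not an equilibrium.
(Wait, Wait): Firm 2 prefers Invest (6 > 0) — not an equilibrium.

(Invest, Invest)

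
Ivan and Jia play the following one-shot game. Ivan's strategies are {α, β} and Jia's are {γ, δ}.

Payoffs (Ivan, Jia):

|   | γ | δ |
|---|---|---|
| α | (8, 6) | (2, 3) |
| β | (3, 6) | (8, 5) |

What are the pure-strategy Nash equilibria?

(α, γ)

(α, γ): Ivan gets 8 ≥ 3 from β, and Jia gets 6 ≥ 3 from δ — Nash equilibrium.
(α, δ): Ivan prefers β (8 > 2); Jia prefers γ (6 > 3) — not an equilibrium.
(β, γ): Ivan prefers α (8 > 3) — not an equilibrium.
(β, δ): Jia prefers γ (6 > 5) — not an equilibrium.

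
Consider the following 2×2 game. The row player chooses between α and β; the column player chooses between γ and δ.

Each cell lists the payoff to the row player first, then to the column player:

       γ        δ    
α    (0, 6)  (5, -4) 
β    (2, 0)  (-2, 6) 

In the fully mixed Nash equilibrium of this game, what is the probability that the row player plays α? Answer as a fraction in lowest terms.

3/8

Let x be the probability that the row player plays α. In a completely mixed equilibrium, the column player must be indifferent between γ and δ.
The column player's expected payoff from γ is 6x; from δ it is −4x + 6(1−x).
Setting these equal: 6x = −10x + 6, so x = 3/8.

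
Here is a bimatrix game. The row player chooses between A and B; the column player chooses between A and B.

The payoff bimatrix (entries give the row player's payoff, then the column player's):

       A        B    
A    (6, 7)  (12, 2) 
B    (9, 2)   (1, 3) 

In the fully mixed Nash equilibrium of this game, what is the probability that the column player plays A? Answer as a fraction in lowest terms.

Let q be the probability that the column player plays A. In a completely mixed equilibrium, the row player must be indifferent between A and B.
The row player's expected payoff from A is 6q + 12(1−q); from B it is 9q + (1−q).
Setting these equal: −6q + 12 = 8q + 1, so q = 11/14.

11/14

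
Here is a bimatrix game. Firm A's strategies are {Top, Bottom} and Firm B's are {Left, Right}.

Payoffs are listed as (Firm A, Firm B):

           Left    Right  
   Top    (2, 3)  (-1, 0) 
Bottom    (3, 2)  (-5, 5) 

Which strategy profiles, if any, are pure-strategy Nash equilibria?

(Top, Left): Firm A prefers Bottom (3 > 2) — not an equilibrium.
(Top, Right): Firm B prefers Left (3 > 0) — not an equilibrium.
(Bottom, Left): Firm B prefers Right (5 > 2) — not an equilibrium.
(Bottom, Right): Firm A prefers Top (-1 > -5) — not an equilibrium.

none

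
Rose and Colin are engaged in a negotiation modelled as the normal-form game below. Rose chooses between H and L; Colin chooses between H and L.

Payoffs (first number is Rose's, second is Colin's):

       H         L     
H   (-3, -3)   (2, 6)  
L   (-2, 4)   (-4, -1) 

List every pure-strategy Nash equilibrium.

(H, H): Rose prefers L (-2 > -3); Colin prefers L (6 > -3) — not an equilibrium.
(H, L): Rose gets 2 ≥ -4 from L, and Colin gets 6 ≥ -3 from H — Nash equilibrium.
(L, H): Rose gets -2 ≥ -3 from H, and Colin gets 4 ≥ -1 from L — Nash equilibrium.
(L, L): Rose prefers H (2 > -4); Colin prefers H (4 > -1) — not an equilibrium.

(H, L) and (L, H)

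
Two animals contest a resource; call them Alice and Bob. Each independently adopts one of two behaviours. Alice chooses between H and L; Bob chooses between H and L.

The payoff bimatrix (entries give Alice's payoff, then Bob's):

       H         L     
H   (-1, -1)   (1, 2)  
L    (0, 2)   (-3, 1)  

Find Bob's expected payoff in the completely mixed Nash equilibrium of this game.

5/4

First find x, the probability Alice plays H, from Bob's indifference between H and L: −x + 2(1−x) = 2x + (1−x), giving x = 1/4.
Since Bob is indifferent in equilibrium, Bob's expected payoff equals the payoff from either column against (1/4, 3/4). Using H: −(1/4) + 2(3/4) = 5/4.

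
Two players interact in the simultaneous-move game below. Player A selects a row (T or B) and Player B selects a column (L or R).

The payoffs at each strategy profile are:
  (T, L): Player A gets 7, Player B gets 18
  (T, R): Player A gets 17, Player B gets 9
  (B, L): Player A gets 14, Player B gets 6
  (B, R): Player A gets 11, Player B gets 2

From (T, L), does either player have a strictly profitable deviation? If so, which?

Player A

Player A at (T, L) earns 7; deviating to B yields 14 — a strict improvement.
Player B earns 18; deviating to R yields 9 — not better.
Only Player A has a strictly profitable deviation.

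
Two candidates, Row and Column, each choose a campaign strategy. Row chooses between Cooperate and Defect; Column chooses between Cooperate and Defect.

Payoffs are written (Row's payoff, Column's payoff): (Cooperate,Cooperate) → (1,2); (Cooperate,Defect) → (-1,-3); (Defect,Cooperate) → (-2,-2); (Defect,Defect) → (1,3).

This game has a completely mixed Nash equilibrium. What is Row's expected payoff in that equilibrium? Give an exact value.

First find y, the probability Column plays Cooperate, from Row's indifference between Cooperate and Defect: y − (1−y) = −2y + (1−y), giving y = 2/5.
Since Row is indifferent in equilibrium, Row's expected payoff equals the payoff from either row against (2/5, 3/5). Using Cooperate: (2/5) − (3/5) = -1/5.

-1/5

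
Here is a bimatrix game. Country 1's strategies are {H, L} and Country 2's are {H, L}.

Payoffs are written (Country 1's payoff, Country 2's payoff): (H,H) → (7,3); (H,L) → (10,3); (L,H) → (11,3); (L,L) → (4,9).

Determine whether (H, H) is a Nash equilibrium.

No

At (H, H), Country 1 earns 7; switching to L would give 11, so Country 1 would deviate.
Country 2 earns 3; switching to L would give 3, so Country 2 has no profitable deviation.
Since at least one player can profitably deviate, this is not a Nash equilibrium.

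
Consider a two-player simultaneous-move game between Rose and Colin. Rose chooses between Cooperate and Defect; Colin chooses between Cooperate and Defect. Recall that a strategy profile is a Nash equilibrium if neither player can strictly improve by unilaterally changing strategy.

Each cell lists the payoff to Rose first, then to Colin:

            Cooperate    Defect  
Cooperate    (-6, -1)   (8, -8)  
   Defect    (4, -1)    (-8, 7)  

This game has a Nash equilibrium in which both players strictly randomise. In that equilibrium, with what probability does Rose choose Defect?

Let x be the probability that Rose plays Cooperate. In a completely mixed equilibrium, Colin must be indifferent between Cooperate and Defect.
Colin's expected payoff from Cooperate is −x − (1−x); from Defect it is −8x + 7(1−x).
Setting these equal: -1 = −15x + 7, so x = 8/15.
Therefore Rose plays Defect with probability 1 − 8/15 = 7/15.

7/15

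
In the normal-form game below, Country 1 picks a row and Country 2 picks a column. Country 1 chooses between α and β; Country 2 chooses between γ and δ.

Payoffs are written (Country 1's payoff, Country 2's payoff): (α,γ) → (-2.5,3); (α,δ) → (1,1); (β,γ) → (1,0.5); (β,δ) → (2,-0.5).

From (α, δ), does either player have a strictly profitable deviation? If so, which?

Country 1 at (α, δ) earns 1; deviating to β yields 2 — a strict improvement.
Country 2 earns 1; deviating to γ yields 3 — a strict improvement.
Both Country 1 and Country 2 have strictly profitable deviations.

Both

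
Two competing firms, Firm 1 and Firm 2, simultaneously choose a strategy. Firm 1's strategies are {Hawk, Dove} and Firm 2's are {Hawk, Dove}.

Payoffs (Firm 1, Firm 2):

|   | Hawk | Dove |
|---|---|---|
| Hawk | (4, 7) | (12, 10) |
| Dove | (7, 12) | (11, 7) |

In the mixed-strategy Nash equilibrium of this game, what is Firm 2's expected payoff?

71/8

First find p, the probability Firm 1 plays Hawk, from Firm 2's indifference between Hawk and Dove: 7p + 12(1−p) = 10p + 7(1−p), giving p = 5/8.
Since Firm 2 is indifferent in equilibrium, Firm 2's expected payoff equals the payoff from either column against (5/8, 3/8). Using Hawk: 7(5/8) + 12(3/8) = 71/8.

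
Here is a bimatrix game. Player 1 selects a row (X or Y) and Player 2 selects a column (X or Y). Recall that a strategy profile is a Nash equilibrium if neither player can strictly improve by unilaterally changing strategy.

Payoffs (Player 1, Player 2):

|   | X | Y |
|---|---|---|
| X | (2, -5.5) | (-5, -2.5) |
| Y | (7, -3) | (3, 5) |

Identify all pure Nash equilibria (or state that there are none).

(Y, Y)

(X, X): Player 1 prefers Y (7 > 2); Player 2 prefers Y (-2.5 > -5.5) — not an equilibrium.
(X, Y): Player 1 prefers Y (3 > -5) — not an equilibrium.
(Y, X): Player 2 prefers Y (5 > -3) — not an equilibrium.
(Y, Y): Player 1 gets 3 ≥ -5 from X, and Player 2 gets 5 ≥ -3 from X — Nash equilibrium.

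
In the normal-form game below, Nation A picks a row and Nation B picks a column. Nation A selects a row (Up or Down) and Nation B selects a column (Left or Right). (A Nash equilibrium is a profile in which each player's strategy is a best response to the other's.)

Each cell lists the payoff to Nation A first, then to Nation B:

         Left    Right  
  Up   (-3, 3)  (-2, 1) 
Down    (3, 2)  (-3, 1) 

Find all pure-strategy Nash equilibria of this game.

(Up, Left): Nation A prefers Down (3 > -3) — not an equilibrium.
(Up, Right): Nation B prefers Left (3 > 1) — not an equilibrium.
(Down, Left): Nation A gets 3 ≥ -3 from Up, and Nation B gets 2 ≥ 1 from Right — Nash equilibrium.
(Down, Right): Nation A prefers Up (-2 > -3); Nation B prefers Left (2 > 1) — not an equilibrium.

(Down, Left)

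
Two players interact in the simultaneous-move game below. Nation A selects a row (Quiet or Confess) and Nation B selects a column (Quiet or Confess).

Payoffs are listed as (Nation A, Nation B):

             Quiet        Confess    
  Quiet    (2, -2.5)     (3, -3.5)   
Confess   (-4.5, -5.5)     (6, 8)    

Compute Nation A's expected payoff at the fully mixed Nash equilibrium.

51/19

First find q, the probability Nation B plays Quiet, from Nation A's indifference between Quiet and Confess: 2q + 3(1−q) = −4.5q + 6(1−q), giving q = 6/19.
Since Nation A is indifferent in equilibrium, Nation A's expected payoff equals the payoff from either row against (6/19, 13/19). Using Quiet: 2(6/19) + 3(13/19) = 51/19.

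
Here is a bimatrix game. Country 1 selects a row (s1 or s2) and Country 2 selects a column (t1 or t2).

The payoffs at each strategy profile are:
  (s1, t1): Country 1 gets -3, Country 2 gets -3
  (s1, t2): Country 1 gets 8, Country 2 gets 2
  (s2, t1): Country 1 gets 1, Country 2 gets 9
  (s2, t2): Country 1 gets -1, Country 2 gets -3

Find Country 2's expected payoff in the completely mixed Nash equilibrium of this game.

9/17

First find p, the probability Country 1 plays s1, from Country 2's indifference between t1 and t2: −3p + 9(1−p) = 2p − 3(1−p), giving p = 12/17.
Since Country 2 is indifferent in equilibrium, Country 2's expected payoff equals the payoff from either column against (12/17, 5/17). Using t1: −3(12/17) + 9(5/17) = 9/17.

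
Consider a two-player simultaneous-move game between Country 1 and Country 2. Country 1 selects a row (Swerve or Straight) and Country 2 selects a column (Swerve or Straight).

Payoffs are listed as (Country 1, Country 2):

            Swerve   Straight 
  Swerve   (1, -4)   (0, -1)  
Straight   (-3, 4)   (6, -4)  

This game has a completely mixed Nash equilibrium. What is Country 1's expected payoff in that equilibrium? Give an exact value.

First find q, the probability Country 2 plays Swerve, from Country 1's indifference between Swerve and Straight: q = −3q + 6(1−q), giving q = 3/5.
Since Country 1 is indifferent in equilibrium, Country 1's expected payoff equals the payoff from either row against (3/5, 2/5). Using Swerve: (3/5) = 3/5.

3/5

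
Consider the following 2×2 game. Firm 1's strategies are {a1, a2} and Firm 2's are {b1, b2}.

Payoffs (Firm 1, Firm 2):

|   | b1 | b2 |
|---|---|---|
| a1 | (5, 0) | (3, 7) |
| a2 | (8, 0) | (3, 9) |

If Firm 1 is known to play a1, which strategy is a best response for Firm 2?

b2

Against a1, Firm 2 earns 0 from b1 and 7 from b2.
So b2 is the best response.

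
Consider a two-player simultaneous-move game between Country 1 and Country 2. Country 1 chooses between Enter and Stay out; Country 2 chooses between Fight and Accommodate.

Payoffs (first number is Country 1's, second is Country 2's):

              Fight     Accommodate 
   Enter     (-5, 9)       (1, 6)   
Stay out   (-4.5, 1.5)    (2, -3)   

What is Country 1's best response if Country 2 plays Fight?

Against Fight, Country 1 earns -5 from Enter and -4.5 from Stay out.
So Stay out is the best response.

Stay out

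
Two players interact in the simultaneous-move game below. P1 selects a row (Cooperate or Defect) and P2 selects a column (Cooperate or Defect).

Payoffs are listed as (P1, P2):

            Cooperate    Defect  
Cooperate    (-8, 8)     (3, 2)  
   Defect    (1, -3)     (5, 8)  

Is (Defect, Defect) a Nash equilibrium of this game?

Yes

At (Defect, Defect), P1 earns 5; switching to Cooperate would give 3, so P1 has no profitable deviation.
P2 earns 8; switching to Cooperate would give -3, so P2 has no profitable deviation.
Neither player can gain by a unilateral deviation, so this profile is a Nash equilibrium.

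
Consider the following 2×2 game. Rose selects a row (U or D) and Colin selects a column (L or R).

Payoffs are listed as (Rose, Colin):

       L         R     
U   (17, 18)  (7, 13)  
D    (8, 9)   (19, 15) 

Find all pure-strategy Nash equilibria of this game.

(U, L): Rose gets 17 ≥ 8 from D, and Colin gets 18 ≥ 13 from R — Nash equilibrium.
(U, R): Rose prefers D (19 > 7); Colin prefers L (18 > 13) — not an equilibrium.
(D, L): Rose prefers U (17 > 8); Colin prefers R (15 > 9) — not an equilibrium.
(D, R): Rose gets 19 ≥ 7 from U, and Colin gets 15 ≥ 9 from L — Nash equilibrium.

(U, L) and (D, R)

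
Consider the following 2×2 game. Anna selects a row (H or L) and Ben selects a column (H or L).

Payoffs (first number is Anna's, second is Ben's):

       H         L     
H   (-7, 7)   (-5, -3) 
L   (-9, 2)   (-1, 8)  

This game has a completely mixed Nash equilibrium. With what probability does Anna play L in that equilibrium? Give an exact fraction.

Let r be the probability that Anna plays H. In a completely mixed equilibrium, Ben must be indifferent between H and L.
Ben's expected payoff from H is 7r + 2(1−r); from L it is −3r + 8(1−r).
Setting these equal: 5r + 2 = −11r + 8, so r = 3/8.
Therefore Anna plays L with probability 1 − 3/8 = 5/8.

5/8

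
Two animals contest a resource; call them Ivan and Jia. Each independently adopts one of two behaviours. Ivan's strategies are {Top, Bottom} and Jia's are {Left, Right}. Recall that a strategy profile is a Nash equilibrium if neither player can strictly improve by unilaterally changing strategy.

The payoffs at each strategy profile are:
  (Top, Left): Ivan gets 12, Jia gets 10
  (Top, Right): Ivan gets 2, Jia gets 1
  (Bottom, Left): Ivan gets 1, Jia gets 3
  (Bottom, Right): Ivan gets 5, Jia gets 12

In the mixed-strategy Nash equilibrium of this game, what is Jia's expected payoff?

First find x, the probability Ivan plays Top, from Jia's indifference between Left and Right: 10x + 3(1−x) = x + 12(1−x), giving x = 1/2.
Since Jia is indifferent in equilibrium, Jia's expected payoff equals the payoff from either column against (1/2, 1/2). Using Left: 10(1/2) + 3(1/2) = 13/2.

13/2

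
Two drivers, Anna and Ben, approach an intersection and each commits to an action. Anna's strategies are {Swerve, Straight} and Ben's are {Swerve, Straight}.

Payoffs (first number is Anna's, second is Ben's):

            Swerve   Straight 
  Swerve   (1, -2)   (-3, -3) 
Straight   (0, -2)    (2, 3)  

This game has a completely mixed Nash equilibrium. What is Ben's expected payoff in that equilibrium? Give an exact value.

-2

First find p, the probability Anna plays Swerve, from Ben's indifference between Swerve and Straight: −2p − 2(1−p) = −3p + 3(1−p), giving p = 5/6.
Since Ben is indifferent in equilibrium, Ben's expected payoff equals the payoff from either column against (5/6, 1/6). Using Swerve: −2(5/6) − 2(1/6) = -2.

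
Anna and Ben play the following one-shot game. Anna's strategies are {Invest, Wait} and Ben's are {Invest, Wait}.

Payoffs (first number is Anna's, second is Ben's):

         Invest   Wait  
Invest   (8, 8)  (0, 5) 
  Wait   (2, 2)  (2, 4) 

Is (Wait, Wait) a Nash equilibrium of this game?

Yes

At (Wait, Wait), Anna earns 2; switching to Invest would give 0, so Anna has no profitable deviation.
Ben earns 4; switching to Invest would give 2, so Ben has no profitable deviation.
Neither player can gain by a unilateral deviation, so this profile is a Nash equilibrium.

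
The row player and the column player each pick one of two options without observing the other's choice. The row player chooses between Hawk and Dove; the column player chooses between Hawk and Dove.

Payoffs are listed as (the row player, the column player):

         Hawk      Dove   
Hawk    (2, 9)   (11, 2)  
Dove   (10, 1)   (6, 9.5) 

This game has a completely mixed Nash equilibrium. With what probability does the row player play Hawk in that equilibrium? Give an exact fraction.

Let p be the probability that the row player plays Hawk. In a completely mixed equilibrium, the column player must be indifferent between Hawk and Dove.
The column player's expected payoff from Hawk is 9p + (1−p); from Dove it is 2p + 9.5(1−p).
Setting these equal: 8p + 1 = −7.5p + 9.5, so p = 17/31.

17/31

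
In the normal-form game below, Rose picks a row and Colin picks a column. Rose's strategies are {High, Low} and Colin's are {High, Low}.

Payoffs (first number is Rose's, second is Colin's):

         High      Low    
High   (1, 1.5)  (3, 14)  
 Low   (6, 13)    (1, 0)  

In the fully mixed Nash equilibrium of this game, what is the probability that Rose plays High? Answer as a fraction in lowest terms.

26/51

Let x be the probability that Rose plays High. In a completely mixed equilibrium, Colin must be indifferent between High and Low.
Colin's expected payoff from High is 1.5x + 13(1−x); from Low it is 14x.
Setting these equal: −11.5x + 13 = 14x, so x = 26/51.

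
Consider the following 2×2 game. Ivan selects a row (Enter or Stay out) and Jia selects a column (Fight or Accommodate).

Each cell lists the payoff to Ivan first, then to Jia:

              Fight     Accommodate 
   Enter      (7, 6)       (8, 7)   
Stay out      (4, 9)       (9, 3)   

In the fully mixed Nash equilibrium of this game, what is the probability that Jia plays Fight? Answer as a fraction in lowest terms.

Let c be the probability that Jia plays Fight. In a completely mixed equilibrium, Ivan must be indifferent between Enter and Stay out.
Ivan's expected payoff from Enter is 7c + 8(1−c); from Stay out it is 4c + 9(1−c).
Setting these equal: −c + 8 = −5c + 9, so c = 1/4.

1/4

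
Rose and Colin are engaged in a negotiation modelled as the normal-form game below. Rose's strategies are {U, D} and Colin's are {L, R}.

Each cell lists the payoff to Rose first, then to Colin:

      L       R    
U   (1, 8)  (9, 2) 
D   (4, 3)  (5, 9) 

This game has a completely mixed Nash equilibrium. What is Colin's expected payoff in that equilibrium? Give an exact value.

First find x, the probability Rose plays U, from Colin's indifference between L and R: 8x + 3(1−x) = 2x + 9(1−x), giving x = 1/2.
Since Colin is indifferent in equilibrium, Colin's expected payoff equals the payoff from either column against (1/2, 1/2). Using L: 8(1/2) + 3(1/2) = 11/2.

11/2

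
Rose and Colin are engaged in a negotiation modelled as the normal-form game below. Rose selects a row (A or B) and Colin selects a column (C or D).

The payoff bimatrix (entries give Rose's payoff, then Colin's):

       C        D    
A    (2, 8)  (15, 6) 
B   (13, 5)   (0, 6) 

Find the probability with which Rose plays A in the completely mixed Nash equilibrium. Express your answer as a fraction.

Let p be the probability that Rose plays A. In a completely mixed equilibrium, Colin must be indifferent between C and D.
Colin's expected payoff from C is 8p + 5(1−p); from D it is 6p + 6(1−p).
Setting these equal: 3p + 5 = 6, so p = 1/3.

1/3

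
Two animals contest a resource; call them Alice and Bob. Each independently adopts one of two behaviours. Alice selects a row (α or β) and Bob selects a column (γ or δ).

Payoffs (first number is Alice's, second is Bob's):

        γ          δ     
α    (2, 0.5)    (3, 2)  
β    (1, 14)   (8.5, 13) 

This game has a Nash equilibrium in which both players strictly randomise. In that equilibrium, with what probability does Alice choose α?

2/5

Let x be the probability that Alice plays α. In a completely mixed equilibrium, Bob must be indifferent between γ and δ.
Bob's expected payoff from γ is 0.5x + 14(1−x); from δ it is 2x + 13(1−x).
Setting these equal: −13.5x + 14 = −11x + 13, so x = 2/5.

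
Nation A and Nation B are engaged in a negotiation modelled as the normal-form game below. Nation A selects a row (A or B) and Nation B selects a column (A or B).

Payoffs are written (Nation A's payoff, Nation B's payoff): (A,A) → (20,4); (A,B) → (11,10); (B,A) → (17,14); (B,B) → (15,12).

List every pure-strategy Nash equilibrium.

none

(A, A): Nation B prefers B (10 > 4) — not an equilibrium.
(A, B): Nation A prefers B (15 > 11) — not an equilibrium.
(B, A): Nation A prefers A (20 > 17) — not an equilibrium.
(B, B): Nation B prefers A (14 > 12) — not an equilibrium.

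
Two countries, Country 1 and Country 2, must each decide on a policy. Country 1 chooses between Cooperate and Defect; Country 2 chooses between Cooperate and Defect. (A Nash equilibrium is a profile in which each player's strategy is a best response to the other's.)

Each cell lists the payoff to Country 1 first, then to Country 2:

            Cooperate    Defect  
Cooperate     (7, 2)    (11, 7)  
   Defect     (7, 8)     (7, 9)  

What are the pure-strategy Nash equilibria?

(Cooperate, Defect)

(Cooperate, Cooperate): Country 2 prefers Defect (7 > 2) — not an equilibrium.
(Cooperate, Defect): Country 1 gets 11 ≥ 7 from Defect, and Country 2 gets 7 ≥ 2 from Cooperate — Nash equilibrium.
(Defect, Cooperate): Country 2 prefers Defect (9 > 8) — not an equilibrium.
(Defect, Defect): Country 1 prefers Cooperate (11 > 7) — not an equilibrium.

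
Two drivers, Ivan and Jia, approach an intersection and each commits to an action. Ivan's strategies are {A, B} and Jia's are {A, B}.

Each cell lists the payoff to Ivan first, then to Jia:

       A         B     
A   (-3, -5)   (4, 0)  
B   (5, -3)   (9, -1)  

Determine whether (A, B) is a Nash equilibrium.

At (A, B), Ivan earns 4; switching to B would give 9, so Ivan would deviate.
Jia earns 0; switching to A would give -5, so Jia has no profitable deviation.
Since at least one player can profitably deviate, this is not a Nash equilibrium.

No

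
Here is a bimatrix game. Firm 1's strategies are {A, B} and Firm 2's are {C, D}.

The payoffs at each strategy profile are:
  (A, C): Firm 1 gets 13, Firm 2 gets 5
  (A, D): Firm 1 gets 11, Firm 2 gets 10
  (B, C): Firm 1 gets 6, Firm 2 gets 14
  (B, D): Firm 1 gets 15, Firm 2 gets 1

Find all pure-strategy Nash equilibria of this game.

none

(A, C): Firm 2 prefers D (10 > 5) — not an equilibrium.
(A, D): Firm 1 prefers B (15 > 11) — not an equilibrium.
(B, C): Firm 1 prefers A (13 > 6) — not an equilibrium.
(B, D): Firm 2 prefers C (14 > 1) — not an equilibrium.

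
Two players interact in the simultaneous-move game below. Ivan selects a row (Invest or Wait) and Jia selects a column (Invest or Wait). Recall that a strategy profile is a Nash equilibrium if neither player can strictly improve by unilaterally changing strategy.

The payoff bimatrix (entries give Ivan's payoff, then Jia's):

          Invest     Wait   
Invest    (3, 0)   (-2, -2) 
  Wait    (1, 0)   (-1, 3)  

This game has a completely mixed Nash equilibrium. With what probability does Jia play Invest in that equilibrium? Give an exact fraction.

Let c be the probability that Jia plays Invest. In a completely mixed equilibrium, Ivan must be indifferent between Invest and Wait.
Ivan's expected payoff from Invest is 3c − 2(1−c); from Wait it is c − (1−c).
Setting these equal: 5c − 2 = 2c − 1, so c = 1/3.

1/3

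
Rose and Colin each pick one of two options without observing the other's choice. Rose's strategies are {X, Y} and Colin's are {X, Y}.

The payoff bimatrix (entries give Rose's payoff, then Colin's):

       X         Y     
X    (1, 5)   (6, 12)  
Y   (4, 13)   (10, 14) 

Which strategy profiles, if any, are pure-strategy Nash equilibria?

(Y, Y)

(X, X): Rose prefers Y (4 > 1); Colin prefers Y (12 > 5) — not an equilibrium.
(X, Y): Rose prefers Y (10 > 6) — not an equilibrium.
(Y, X): Colin prefers Y (14 > 13) — not an equilibrium.
(Y, Y): Rose gets 10 ≥ 6 from X, and Colin gets 14 ≥ 13 from X — Nash equilibrium.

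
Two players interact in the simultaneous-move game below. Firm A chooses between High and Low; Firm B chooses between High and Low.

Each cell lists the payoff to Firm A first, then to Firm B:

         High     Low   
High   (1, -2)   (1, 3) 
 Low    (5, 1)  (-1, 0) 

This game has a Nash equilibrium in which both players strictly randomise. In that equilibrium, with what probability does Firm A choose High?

Let x be the probability that Firm A plays High. In a completely mixed equilibrium, Firm B must be indifferent between High and Low.
Firm B's expected payoff from High is −2x + (1−x); from Low it is 3x.
Setting these equal: −3x + 1 = 3x, so x = 1/6.

1/6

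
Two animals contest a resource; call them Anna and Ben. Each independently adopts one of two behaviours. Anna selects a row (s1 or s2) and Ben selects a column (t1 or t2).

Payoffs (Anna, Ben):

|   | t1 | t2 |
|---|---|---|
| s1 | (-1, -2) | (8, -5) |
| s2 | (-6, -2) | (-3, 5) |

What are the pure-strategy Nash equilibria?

(s1, t1): Anna gets -1 ≥ -6 from s2, and Ben gets -2 ≥ -5 from t2 — Nash equilibrium.
(s1, t2): Ben prefers t1 (-2 > -5) — not an equilibrium.
(s2, t1): Anna prefers s1 (-1 > -6); Ben prefers t2 (5 > -2) — not an equilibrium.
(s2, t2): Anna prefers s1 (8 > -3) — not an equilibrium.

(s1, t1)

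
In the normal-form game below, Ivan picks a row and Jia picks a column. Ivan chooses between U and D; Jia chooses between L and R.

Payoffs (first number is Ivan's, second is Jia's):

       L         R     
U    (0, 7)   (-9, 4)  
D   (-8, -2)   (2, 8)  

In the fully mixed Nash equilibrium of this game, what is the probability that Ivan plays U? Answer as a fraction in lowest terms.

10/13

Let p be the probability that Ivan plays U. In a completely mixed equilibrium, Jia must be indifferent between L and R.
Jia's expected payoff from L is 7p − 2(1−p); from R it is 4p + 8(1−p).
Setting these equal: 9p − 2 = −4p + 8, so p = 10/13.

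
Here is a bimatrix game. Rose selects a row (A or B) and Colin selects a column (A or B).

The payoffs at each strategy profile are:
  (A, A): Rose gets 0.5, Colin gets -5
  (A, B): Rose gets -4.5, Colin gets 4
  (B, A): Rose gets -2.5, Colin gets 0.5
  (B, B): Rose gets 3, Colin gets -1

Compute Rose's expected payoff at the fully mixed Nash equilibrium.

First find q, the probability Colin plays A, from Rose's indifference between A and B: 0.5q − 4.5(1−q) = −2.5q + 3(1−q), giving q = 5/7.
Since Rose is indifferent in equilibrium, Rose's expected payoff equals the payoff from either row against (5/7, 2/7). Using A: 0.5(5/7) − 4.5(2/7) = -13/14.

-13/14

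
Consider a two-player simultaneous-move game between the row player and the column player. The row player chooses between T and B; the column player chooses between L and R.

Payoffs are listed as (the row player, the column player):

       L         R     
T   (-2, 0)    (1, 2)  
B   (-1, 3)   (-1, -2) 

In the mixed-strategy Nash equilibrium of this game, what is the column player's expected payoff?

6/7

First find p, the probability the row player plays T, from the column player's indifference between L and R: 3(1−p) = 2p − 2(1−p), giving p = 5/7.
Since the column player is indifferent in equilibrium, the column player's expected payoff equals the payoff from either column against (5/7, 2/7). Using L: 3(2/7) = 6/7.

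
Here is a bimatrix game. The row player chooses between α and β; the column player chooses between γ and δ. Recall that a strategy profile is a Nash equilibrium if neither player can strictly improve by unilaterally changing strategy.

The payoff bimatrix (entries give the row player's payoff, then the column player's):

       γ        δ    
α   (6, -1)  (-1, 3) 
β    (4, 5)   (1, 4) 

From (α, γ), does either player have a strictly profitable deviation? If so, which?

The row player at (α, γ) earns 6; deviating to β yields 4 — not better.
The column player earns -1; deviating to δ yields 3 — a strict improvement.
Only the column player has a strictly profitable deviation.

The column player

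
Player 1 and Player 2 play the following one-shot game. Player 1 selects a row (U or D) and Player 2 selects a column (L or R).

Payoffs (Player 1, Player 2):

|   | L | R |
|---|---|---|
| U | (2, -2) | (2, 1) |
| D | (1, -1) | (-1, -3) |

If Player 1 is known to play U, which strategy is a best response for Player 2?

Against U, Player 2 earns -2 from L and 1 from R.
So R is the best response.

R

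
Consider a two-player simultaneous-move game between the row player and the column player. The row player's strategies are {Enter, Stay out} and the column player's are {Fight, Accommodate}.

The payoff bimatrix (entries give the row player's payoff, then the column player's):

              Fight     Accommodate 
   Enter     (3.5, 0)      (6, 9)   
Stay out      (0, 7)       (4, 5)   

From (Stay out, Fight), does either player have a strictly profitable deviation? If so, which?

The row player at (Stay out, Fight) earns 0; deviating to Enter yields 3.5 — a strict improvement.
The column player earns 7; deviating to Accommodate yields 5 — not better.
Only the row player has a strictly profitable deviation.

The row player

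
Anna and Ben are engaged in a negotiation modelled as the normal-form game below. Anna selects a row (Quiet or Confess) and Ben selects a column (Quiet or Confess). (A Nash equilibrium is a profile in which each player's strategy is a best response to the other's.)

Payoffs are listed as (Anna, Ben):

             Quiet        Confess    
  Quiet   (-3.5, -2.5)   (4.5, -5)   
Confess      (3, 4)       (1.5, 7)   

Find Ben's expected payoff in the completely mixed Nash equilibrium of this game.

First find x, the probability Anna plays Quiet, from Ben's indifference between Quiet and Confess: −2.5x + 4(1−x) = −5x + 7(1−x), giving x = 6/11.
Since Ben is indifferent in equilibrium, Ben's expected payoff equals the payoff from either column against (6/11, 5/11). Using Quiet: −2.5(6/11) + 4(5/11) = 5/11.

5/11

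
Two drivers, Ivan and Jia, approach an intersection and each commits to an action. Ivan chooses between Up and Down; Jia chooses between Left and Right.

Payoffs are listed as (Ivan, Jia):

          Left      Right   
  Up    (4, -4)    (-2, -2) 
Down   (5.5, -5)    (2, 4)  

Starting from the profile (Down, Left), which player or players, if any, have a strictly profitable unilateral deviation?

Jia

Ivan at (Down, Left) earns 5.5; deviating to Up yields 4 — not better.
Jia earns -5; deviating to Right yields 4 — a strict improvement.
Only Jia has a strictly profitable deviation.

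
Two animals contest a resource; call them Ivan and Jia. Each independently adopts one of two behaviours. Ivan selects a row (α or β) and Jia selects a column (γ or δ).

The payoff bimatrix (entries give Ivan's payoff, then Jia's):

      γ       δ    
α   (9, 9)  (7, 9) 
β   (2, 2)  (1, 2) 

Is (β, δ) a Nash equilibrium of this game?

No

At (β, δ), Ivan earns 1; switching to α would give 7, so Ivan would deviate.
Jia earns 2; switching to γ would give 2, so Jia has no profitable deviation.
Since at least one player can profitably deviate, this is not a Nash equilibrium.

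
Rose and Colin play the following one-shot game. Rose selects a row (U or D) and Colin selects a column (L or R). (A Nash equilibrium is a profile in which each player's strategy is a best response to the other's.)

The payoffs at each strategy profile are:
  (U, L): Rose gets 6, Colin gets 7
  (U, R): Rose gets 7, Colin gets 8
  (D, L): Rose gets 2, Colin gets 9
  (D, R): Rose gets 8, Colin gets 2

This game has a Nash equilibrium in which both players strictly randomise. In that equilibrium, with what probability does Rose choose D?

Let r be the probability that Rose plays U. In a completely mixed equilibrium, Colin must be indifferent between L and R.
Colin's expected payoff from L is 7r + 9(1−r); from R it is 8r + 2(1−r).
Setting these equal: −2r + 9 = 6r + 2, so r = 7/8.
Therefore Rose plays D with probability 1 − 7/8 = 1/8.

1/8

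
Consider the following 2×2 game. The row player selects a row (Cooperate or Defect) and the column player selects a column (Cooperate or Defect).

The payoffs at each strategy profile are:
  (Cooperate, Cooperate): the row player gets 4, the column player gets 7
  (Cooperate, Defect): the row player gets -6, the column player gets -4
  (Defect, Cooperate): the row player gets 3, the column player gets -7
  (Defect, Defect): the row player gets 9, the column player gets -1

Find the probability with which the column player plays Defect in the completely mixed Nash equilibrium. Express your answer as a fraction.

1/16

Let y be the probability that the column player plays Cooperate. In a completely mixed equilibrium, the row player must be indifferent between Cooperate and Defect.
The row player's expected payoff from Cooperate is 4y − 6(1−y); from Defect it is 3y + 9(1−y).
Setting these equal: 10y − 6 = −6y + 9, so y = 15/16.
Therefore the column player plays Defect with probability 1 − 15/16 = 1/16.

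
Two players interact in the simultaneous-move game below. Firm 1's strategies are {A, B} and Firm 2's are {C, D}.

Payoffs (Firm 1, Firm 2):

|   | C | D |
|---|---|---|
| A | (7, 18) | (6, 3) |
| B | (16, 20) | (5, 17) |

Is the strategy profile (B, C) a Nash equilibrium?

At (B, C), Firm 1 earns 16; switching to A would give 7, so Firm 1 has no profitable deviation.
Firm 2 earns 20; switching to D would give 17, so Firm 2 has no profitable deviation.
Neither player can gain by a unilateral deviation, so this profile is a Nash equilibrium.

Yes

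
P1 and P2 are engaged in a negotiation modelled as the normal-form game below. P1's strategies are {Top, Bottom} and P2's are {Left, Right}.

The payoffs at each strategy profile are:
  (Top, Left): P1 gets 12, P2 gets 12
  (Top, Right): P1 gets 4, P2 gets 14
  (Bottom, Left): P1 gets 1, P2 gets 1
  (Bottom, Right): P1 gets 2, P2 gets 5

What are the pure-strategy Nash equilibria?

(Top, Right)

(Top, Left): P2 prefers Right (14 > 12) — not an equilibrium.
(Top, Right): P1 gets 4 ≥ 2 from Bottom, and P2 gets 14 ≥ 12 from Left — Nash equilibrium.
(Bottom, Left): P1 prefers Top (12 > 1); P2 prefers Right (5 > 1) — not an equilibrium.
(Bottom, Right): P1 prefers Top (4 > 2) — not an equilibrium.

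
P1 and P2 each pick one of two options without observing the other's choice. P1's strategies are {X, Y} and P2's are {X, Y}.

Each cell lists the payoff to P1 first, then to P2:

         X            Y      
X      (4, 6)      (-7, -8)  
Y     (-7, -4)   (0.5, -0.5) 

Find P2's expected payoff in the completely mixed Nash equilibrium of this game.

First find x, the probability P1 plays X, from P2's indifference between X and Y: 6x − 4(1−x) = −8x − 0.5(1−x), giving x = 1/5.
Since P2 is indifferent in equilibrium, P2's expected payoff equals the payoff from either column against (1/5, 4/5). Using X: 6(1/5) − 4(4/5) = -2.

-2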